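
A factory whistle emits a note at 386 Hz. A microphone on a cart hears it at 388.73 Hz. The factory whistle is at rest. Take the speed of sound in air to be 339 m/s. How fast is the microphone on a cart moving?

f' > f, so the microphone on a cart is approaching.
f' = f · (v + v_o)/v ⇒ v_o = v · |f'/f − 1|.
v_o = 339 × |388.73/386 − 1| = 339 × 0.007073 ≈ 2.40 m/s.

2.40 m/s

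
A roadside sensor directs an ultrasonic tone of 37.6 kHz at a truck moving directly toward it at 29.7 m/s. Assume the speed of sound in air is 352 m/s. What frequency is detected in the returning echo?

44.5 kHz

At the truck (a moving observer), f₁ = f₀ · (v + u)/v = 37.6 × 381.7/352 ≈ 40.8 kHz.
On reflection it acts as a source moving toward the stationary detector: f₂ = f₁ · v/(v − u) = 40.8 × 352/322.3 ≈ 44.5 kHz.
Equivalently f₂ = f₀ · (v + u)/(v − u).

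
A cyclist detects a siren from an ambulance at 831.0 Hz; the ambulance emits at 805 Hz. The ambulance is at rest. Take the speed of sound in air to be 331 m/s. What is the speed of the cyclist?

f' > f, so the cyclist is approaching.
f' = f · (v + v_o)/v ⇒ v_o = v · |f'/f − 1|.
v_o = 331 × |831.0/805 − 1| = 331 × 0.0323 ≈ 10.7 m/s.

10.7 m/s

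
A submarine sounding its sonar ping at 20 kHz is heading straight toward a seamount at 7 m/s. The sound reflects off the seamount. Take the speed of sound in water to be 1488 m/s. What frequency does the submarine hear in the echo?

20.2 kHz

The seamount receives the sound from a moving source: f₁ = f₀ · v/(v − v_e) = 20 × 1488/1481 ≈ 20.1 kHz.
On the return leg the submarine is a moving observer: f₂ = f₁ · (v + v_e)/v = 20.1 × 1495/1488 ≈ 20.2 kHz.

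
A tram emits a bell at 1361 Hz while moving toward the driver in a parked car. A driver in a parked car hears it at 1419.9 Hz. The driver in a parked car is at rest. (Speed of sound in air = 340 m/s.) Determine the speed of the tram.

14.1 m/s

f' = f · v/(v − v_s) ⇒ v_s = v · |1 − f/f'|.
v_s = 340 × |1 − 1361/1419.9| = 340 × 0.04148 ≈ 14.1 m/s.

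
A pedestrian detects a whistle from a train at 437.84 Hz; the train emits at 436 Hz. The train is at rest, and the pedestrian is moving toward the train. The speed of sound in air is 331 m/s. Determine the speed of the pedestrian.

1.40 m/s

f' = f · (v + v_o)/v ⇒ v_o = v · |f'/f − 1|.
v_o = 331 × |437.84/436 − 1| = 331 × 0.00422 ≈ 1.40 m/s.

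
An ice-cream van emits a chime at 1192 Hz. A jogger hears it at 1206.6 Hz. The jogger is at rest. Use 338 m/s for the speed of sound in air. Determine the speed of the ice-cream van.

4.1 m/s

f' > f, so the ice-cream van is approaching.
f' = f · v/(v − v_s) ⇒ v_s = v · |1 − f/f'|.
v_s = 338 × |1 − 1192/1206.6| = 338 × 0.0121 ≈ 4.1 m/s.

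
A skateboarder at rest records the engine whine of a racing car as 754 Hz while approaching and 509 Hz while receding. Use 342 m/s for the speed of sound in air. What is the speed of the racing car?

66 m/s

f₁/f₂ = (v + v_s)/(v − v_s), so v_s = v · (f₁ − f₂)/(f₁ + f₂).
v_s = 342 × (754 − 509)/(754 + 509) = 342 × 245/1263 ≈ 66 m/s.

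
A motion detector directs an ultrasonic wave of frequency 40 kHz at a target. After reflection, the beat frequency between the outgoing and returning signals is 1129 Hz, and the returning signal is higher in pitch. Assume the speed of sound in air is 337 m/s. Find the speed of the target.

4.7 m/s

Double Doppler shift off a moving reflector: f₂ = f₀ · (v + u)/(v − u) (u > 0 toward emitter).
Returning signal is higher, so f₂ = f₀ + Δf = 40000 + 1129 = 41129 Hz.
Rearranging, u = v · (f₂ − f₀)/(f₂ + f₀) = 337 × 1129/81129 ≈ 4.7 m/s.
So the target is moving at 4.7 m/s toward the emitter.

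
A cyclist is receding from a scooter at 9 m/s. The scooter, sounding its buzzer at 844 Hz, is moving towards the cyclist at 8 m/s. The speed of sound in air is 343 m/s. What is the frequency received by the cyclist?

General Doppler shift: f' = f · (v − v_o)/(v − v_s).
f' = 844 × (343 − 9)/(343 − 8) = 844 × 334/335 ≈ 841 Hz.

841 Hz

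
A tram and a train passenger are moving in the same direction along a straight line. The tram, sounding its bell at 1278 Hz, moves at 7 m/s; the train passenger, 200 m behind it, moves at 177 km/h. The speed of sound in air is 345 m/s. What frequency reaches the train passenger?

177 km/h = 49.17 m/s.
The train passenger is behind, so the tram is moving away from it while the train passenger is moving toward the tram.
With source receding and observer approaching, f' = f · (v + v_o)/(v + v_s).
f' = 1278 × (345 + 49.17)/(345 + 7) = 1278 × 394.17/352 ≈ 1431 Hz.

1431 Hz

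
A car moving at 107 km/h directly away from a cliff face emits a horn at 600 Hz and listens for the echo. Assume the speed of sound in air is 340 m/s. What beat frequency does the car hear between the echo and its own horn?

96 Hz

107 km/h = 29.72 m/s.
The cliff face receives the sound from a moving source: f₁ = f₀ · v/(v + v_e) = 600 × 340/369.72 ≈ 551.8 Hz.
On the return leg the car is a moving observer: f₂ = f₁ · (v − v_e)/v = 551.8 × 310.28/340 ≈ 503.5 Hz.
Beat against the emitted tone: |f₂ − f₀| = 2v_e·f₀/(v + v_e) = 2 × 29.72 × 600/369.72 ≈ 96 Hz.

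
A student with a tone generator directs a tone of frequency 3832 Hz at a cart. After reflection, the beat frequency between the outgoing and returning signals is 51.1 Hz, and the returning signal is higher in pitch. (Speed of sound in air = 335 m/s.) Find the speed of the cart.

Double Doppler shift off a moving reflector: f₂ = f₀ · (v + u)/(v − u) (u > 0 toward emitter).
Returning signal is higher, so f₂ = f₀ + Δf = 3832 + 51.1 = 3883.1 Hz.
Rearranging, u = v · (f₂ − f₀)/(f₂ + f₀) = 335 × 51.1/7715.1 ≈ 2.22 m/s.
So the cart is moving at 2.22 m/s toward the emitter.

2.22 m/s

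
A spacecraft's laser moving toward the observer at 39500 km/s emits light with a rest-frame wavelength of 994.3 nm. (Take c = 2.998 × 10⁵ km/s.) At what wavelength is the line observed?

870.9 nm

β = v/c = 39500/299800 = 0.1318.
Relativistic Doppler for wavelength: λ' = λ₀ · √((1 − β)/(1 + β)).
λ' = 994.3 × √(0.8682/1.1318) = 994.3 × 0.87588 ≈ 870.9 nm.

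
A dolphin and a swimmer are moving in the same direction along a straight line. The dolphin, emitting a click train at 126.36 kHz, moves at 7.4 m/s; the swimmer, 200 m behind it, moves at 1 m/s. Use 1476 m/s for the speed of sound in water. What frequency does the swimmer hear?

The swimmer is behind, so the dolphin is moving away from it while the swimmer is moving toward the dolphin.
General Doppler shift: f' = f · (v + v_o)/(v + v_s).
f' = 126.36 × (1476 + 1)/(1476 + 7.4) = 126.36 × 1477/1483.4 ≈ 125.8 kHz.

125.8 kHz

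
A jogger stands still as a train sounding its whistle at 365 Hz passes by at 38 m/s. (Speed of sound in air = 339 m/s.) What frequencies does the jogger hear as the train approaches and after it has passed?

411 Hz approaching; 328 Hz receding

Approaching: f₁ = f · v/(v − v_s) = 365 × 339/301 ≈ 411 Hz.
Receding: f₂ = f · v/(v + v_s) = 365 × 339/377 ≈ 328 Hz.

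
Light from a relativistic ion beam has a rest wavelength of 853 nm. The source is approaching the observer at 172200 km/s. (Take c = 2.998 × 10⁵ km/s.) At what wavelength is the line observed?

β = v/c = 172200/299800 = 0.5744.
Relativistic Doppler for wavelength: λ' = λ₀ · √((1 − β)/(1 + β)).
λ' = 853 × √(0.4256/1.5744) = 853 × 0.51994 ≈ 443.5 nm.

443.5 nm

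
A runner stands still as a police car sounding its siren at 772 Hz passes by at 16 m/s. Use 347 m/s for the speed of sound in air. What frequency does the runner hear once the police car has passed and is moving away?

738 Hz

Receding: f₂ = f · v/(v + v_s) = 772 × 347/363 ≈ 738 Hz.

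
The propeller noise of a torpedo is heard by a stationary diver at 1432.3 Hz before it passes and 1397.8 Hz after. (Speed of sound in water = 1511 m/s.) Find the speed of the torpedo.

f₁/f₂ = (v + v_s)/(v − v_s), so v_s = v · (f₁ − f₂)/(f₁ + f₂).
v_s = 1511 × (1432.3 − 1397.8)/(1432.3 + 1397.8) = 1511 × 34.5/2830.1 ≈ 18.4 m/s.

18.4 m/s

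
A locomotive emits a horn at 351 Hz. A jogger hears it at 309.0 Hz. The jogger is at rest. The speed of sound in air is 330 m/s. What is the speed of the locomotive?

f' < f, so the locomotive is receding.
f' = f · v/(v + v_s) ⇒ v_s = v · |1 − f/f'|.
v_s = 330 × |1 − 351/309.0| = 330 × 0.1359 ≈ 45 m/s.

45 m/s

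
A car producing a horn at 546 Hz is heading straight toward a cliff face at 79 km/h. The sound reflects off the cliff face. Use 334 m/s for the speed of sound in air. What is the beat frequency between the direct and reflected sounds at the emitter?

79 km/h = 21.94 m/s.
The cliff face receives the sound from a moving source: f₁ = f₀ · v/(v − v_e) = 546 × 334/312.06 ≈ 584.4 Hz.
On the return leg the car is a moving observer: f₂ = f₁ · (v + v_e)/v = 584.4 × 355.94/334 ≈ 622.8 Hz.
Beat against the emitted tone: |f₂ − f₀| = 2v_e·f₀/(v − v_e) = 2 × 21.94 × 546/312.06 ≈ 77 Hz.

77 Hz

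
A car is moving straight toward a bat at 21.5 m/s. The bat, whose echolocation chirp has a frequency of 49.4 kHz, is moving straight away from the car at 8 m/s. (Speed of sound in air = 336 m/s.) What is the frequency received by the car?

51.3 kHz

General Doppler shift: f' = f · (v + v_o)/(v + v_s).
f' = 49.4 × (336 + 21.5)/(336 + 8) = 49.4 × 357.5/344 ≈ 51.3 kHz.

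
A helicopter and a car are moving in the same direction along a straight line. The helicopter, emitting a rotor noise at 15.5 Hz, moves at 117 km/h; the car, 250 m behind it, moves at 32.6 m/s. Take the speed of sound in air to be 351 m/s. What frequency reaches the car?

15.5 Hz

117 km/h = 32.5 m/s.
The car is behind, so the helicopter is moving away from it while the car is moving toward the helicopter.
General Doppler shift: f' = f · (v + v_o)/(v + v_s).
f' = 15.5 × (351 + 32.6)/(351 + 32.5) = 15.5 × 383.6/383.5 ≈ 15.5 Hz.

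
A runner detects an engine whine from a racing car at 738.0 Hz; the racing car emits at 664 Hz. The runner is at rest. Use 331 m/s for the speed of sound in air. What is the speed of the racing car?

f' > f, so the racing car is approaching.
f' = f · v/(v − v_s) ⇒ v_s = v · |1 − f/f'|.
v_s = 331 × |1 − 664/738.0| = 331 × 0.1003 ≈ 33 m/s.

33 m/s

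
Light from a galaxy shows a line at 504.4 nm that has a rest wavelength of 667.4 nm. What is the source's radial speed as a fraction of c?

λ'/λ₀ = 0.7558 < 1 (blueshift), so the source is approaching.
λ'/λ₀ = √((1 − β)/(1 + β)) for an approaching source ⇒ β = (1 − r²)/(1 + r²) with r = λ'/λ₀.
β = (1 − 0.5712)/(1 + 0.5712) ≈ 0.273.

0.273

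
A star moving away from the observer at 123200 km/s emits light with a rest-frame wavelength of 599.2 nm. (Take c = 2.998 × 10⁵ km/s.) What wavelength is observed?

β = v/c = 123200/299800 = 0.4109.
Relativistic Doppler for wavelength: λ' = λ₀ · √((1 + β)/(1 − β)).
λ' = 599.2 × √(1.4109/0.5891) = 599.2 × 1.54766 ≈ 927.4 nm.

927.4 nm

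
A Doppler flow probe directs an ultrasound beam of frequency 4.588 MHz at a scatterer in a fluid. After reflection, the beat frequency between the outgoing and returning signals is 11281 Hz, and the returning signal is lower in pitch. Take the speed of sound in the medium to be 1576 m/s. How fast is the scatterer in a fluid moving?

Double Doppler shift off a moving reflector: f₂ = f₀ · (v + u)/(v − u) (u > 0 toward emitter).
Returning signal is lower, so f₂ = f₀ − Δf = 4588000 − 11281 = 4576719 Hz.
Rearranging, u = v · (f₂ − f₀)/(f₂ + f₀) = 1576 × -11281/9164719 ≈ -1.94 m/s.
So the scatterer in a fluid is moving at 1.94 m/s away from the emitter.

1.94 m/s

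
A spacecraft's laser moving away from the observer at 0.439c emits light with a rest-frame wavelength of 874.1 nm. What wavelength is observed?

Relativistic Doppler for wavelength: λ' = λ₀ · √((1 + β)/(1 − β)).
λ' = 874.1 × √(1.4390/0.5610) = 874.1 × 1.60158 ≈ 1399.9 nm.

1399.9 nm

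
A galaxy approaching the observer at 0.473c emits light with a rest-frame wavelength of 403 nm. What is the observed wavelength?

241.1 nm

Relativistic Doppler for wavelength: λ' = λ₀ · √((1 − β)/(1 + β)).
λ' = 403 × √(0.5270/1.4730) = 403 × 0.59814 ≈ 241.1 nm.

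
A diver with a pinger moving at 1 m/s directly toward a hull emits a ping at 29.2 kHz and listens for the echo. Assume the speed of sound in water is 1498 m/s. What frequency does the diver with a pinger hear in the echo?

29.2 kHz

The hull receives the sound from a moving source: f₁ = f₀ · v/(v − v_e) = 29.2 × 1498/1497 ≈ 29.2 kHz.
On the return leg the diver with a pinger is a moving observer: f₂ = f₁ · (v + v_e)/v = 29.2 × 1499/1498 ≈ 29.2 kHz.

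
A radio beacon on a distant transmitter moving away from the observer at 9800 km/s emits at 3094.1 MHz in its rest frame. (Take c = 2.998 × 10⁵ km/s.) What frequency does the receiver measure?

β = v/c = 9800/299800 = 0.0327.
Relativistic Doppler for frequency: f' = f₀ · √((1 − β)/(1 + β)).
f' = 3094.1 × √(0.9673/1.0327) = 3094.1 × 0.96783 ≈ 2994.6 MHz.

2994.6 MHz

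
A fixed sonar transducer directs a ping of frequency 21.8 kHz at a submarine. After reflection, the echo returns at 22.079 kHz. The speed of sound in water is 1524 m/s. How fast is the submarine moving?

9.7 m/s

Double Doppler shift off a moving reflector: f₂ = f₀ · (v + u)/(v − u) (u > 0 toward emitter).
Rearranging, u = v · (f₂ − f₀)/(f₂ + f₀) = 1524 × 0.279/43.879 ≈ 9.7 m/s.
So the submarine is moving at 9.7 m/s toward the emitter.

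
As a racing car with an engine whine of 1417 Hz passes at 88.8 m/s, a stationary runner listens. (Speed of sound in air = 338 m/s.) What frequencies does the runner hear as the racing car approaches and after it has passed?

1922 Hz approaching; 1122 Hz receding

Approaching: f₁ = f · v/(v − v_s) = 1417 × 338/249.2 ≈ 1922 Hz.
Receding: f₂ = f · v/(v + v_s) = 1417 × 338/426.8 ≈ 1122 Hz.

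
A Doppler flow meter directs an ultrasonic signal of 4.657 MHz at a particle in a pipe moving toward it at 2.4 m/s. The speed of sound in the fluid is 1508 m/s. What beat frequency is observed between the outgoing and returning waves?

14847 Hz

The particle in a pipe first receives the wave as a moving observer: f₁ = f₀ · (v + u)/v = 4.657 × (1508 + 2.4)/1508 ≈ 4.66441 MHz.
The reflection then acts as a moving source: f₂ = f₁ · v/(v − u) ≈ 4.67185 MHz.
Beat frequency (with f₀ = 4657000 Hz): |f₂ − f₀| = 2u·f₀/(v − u) = 2 × 2.4 × 4657000/1505.6 ≈ 14847 Hz.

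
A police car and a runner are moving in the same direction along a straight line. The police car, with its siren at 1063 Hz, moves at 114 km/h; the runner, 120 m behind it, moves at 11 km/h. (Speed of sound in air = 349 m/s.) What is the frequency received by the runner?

983 Hz

114 km/h = 31.67 m/s; 11 km/h = 3.056 m/s.
The runner is behind, so the police car is moving away from it while the runner is moving toward the police car.
Both move, so f' = f · (v + v_o)/(v + v_s).
f' = 1063 × (349 + 3.056)/(349 + 31.67) = 1063 × 352.06/380.67 ≈ 983 Hz.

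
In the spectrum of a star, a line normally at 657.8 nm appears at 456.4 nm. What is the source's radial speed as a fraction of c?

λ'/λ₀ = 0.6938 < 1 (blueshift), so the source is approaching.
λ'/λ₀ = √((1 − β)/(1 + β)) for an approaching source ⇒ β = (1 − r²)/(1 + r²) with r = λ'/λ₀.
β = (1 − 0.4814)/(1 + 0.4814) ≈ 0.350.

0.350c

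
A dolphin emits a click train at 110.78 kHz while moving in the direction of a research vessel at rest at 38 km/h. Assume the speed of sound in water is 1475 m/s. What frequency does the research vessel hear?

111.6 kHz

38 km/h = 10.56 m/s.
With the source moving toward a stationary observer, f' = f · v/(v − v_s).
f' = 110.78 × 1475/(1475 − 10.56) = 110.78 × 1475/1464 ≈ 111.6 kHz.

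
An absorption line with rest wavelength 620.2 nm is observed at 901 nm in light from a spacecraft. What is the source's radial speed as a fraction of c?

λ'/λ₀ = 1.4528 > 1 (redshift), so the source is receding.
λ'/λ₀ = √((1 + β)/(1 − β)) for a receding source ⇒ β = (r² − 1)/(r² + 1) with r = λ'/λ₀.
β = (2.1105 − 1)/(2.1105 + 1) ≈ 0.357.

0.357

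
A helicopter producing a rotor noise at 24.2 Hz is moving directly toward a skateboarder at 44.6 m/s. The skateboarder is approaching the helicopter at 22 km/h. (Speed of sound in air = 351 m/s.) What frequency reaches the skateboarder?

22 km/h = 6.111 m/s.
Both move, so f' = f · (v + v_o)/(v − v_s).
f' = 24.2 × (351 + 6.111)/(351 − 44.6) = 24.2 × 357.11/306.4 ≈ 28.2 Hz.

28.2 Hz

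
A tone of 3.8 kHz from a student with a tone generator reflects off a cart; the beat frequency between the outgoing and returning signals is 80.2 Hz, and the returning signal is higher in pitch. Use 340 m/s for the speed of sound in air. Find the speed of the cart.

Double Doppler shift off a moving reflector: f₂ = f₀ · (v + u)/(v − u) (u > 0 toward emitter).
Returning signal is higher, so f₂ = f₀ + Δf = 3800 + 80.2 = 3880.2 Hz.
Rearranging, u = v · (f₂ − f₀)/(f₂ + f₀) = 340 × 80.2/7680.2 ≈ 3.6 m/s.
So the cart is moving at 3.6 m/s toward the emitter.

3.6 m/s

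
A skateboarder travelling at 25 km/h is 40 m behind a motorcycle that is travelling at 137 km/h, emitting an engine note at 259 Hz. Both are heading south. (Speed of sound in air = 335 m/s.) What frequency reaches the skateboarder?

137 km/h = 38.06 m/s; 25 km/h = 6.944 m/s.
The skateboarder is behind, so the motorcycle is moving away from it while the skateboarder is moving toward the motorcycle.
Both move, so f' = f · (v + v_o)/(v + v_s).
f' = 259 × (335 + 6.944)/(335 + 38.06) = 259 × 341.94/373.06 ≈ 237 Hz.

237 Hz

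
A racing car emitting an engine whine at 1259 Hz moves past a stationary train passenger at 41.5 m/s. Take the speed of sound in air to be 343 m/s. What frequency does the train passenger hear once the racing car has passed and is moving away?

Receding: f₂ = f · v/(v + v_s) = 1259 × 343/384.5 ≈ 1123 Hz.

1123 Hz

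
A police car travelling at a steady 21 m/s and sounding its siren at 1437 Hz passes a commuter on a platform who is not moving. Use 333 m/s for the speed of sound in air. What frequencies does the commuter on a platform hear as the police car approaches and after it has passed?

1534 Hz approaching; 1352 Hz receding

Approaching: f₁ = f · v/(v − v_s) = 1437 × 333/312 ≈ 1534 Hz.
Receding: f₂ = f · v/(v + v_s) = 1437 × 333/354 ≈ 1352 Hz.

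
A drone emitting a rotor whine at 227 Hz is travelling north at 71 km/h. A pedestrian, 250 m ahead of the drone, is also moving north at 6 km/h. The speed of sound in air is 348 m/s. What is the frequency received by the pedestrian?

239 Hz

71 km/h = 19.72 m/s; 6 km/h = 1.667 m/s.
The pedestrian is ahead, so the drone is moving toward it while the pedestrian is moving away from the drone.
General Doppler shift: f' = f · (v − v_o)/(v − v_s).
f' = 227 × (348 − 1.667)/(348 − 19.72) = 227 × 346.33/328.28 ≈ 239 Hz.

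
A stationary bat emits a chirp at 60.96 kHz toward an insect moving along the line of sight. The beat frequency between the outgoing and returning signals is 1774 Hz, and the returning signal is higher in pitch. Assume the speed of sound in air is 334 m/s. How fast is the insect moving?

Double Doppler shift off a moving reflector: f₂ = f₀ · (v + u)/(v − u) (u > 0 toward emitter).
Returning signal is higher, so f₂ = f₀ + Δf = 60960 + 1774 = 62734 Hz.
Rearranging, u = v · (f₂ − f₀)/(f₂ + f₀) = 334 × 1774/123694 ≈ 4.8 m/s.
So the insect is moving at 4.8 m/s toward the emitter.

4.8 m/s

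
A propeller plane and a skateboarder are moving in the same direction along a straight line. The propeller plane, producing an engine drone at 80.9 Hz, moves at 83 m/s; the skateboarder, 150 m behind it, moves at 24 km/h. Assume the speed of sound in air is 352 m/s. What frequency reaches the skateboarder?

67 Hz

24 km/h = 6.667 m/s.
The skateboarder is behind, so the propeller plane is moving away from it while the skateboarder is moving toward the propeller plane.
Both move, so f' = f · (v + v_o)/(v + v_s).
f' = 80.9 × (352 + 6.667)/(352 + 83) = 80.9 × 358.67/435 ≈ 67 Hz.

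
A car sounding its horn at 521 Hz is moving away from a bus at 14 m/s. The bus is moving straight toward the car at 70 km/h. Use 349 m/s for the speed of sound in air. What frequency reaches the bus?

529 Hz

70 km/h = 19.44 m/s.
General Doppler shift: f' = f · (v + v_o)/(v + v_s).
f' = 521 × (349 + 19.44)/(349 + 14) = 521 × 368.44/363 ≈ 529 Hz.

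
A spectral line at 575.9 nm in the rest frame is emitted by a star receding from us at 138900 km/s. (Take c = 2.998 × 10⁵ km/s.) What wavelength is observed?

β = v/c = 138900/299800 = 0.4633.
Relativistic Doppler for wavelength: λ' = λ₀ · √((1 + β)/(1 − β)).
λ' = 575.9 × √(1.4633/0.5367) = 575.9 × 1.65122 ≈ 950.9 nm.

950.9 nm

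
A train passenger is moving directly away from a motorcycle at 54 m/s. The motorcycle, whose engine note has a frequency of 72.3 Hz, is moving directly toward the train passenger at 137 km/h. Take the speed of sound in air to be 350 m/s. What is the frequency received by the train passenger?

69 Hz

137 km/h = 38.06 m/s.
General Doppler shift: f' = f · (v − v_o)/(v − v_s).
f' = 72.3 × (350 − 54)/(350 − 38.06) = 72.3 × 296/311.94 ≈ 69 Hz.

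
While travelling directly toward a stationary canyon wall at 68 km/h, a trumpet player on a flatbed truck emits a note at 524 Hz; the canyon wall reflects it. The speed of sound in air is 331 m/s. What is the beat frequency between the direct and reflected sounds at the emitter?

68 km/h = 18.89 m/s.
The canyon wall receives the sound from a moving source: f₁ = f₀ · v/(v − v_e) = 524 × 331/312.11 ≈ 555.7 Hz.
On the return leg the trumpet player on a flatbed truck is a moving observer: f₂ = f₁ · (v + v_e)/v = 555.7 × 349.89/331 ≈ 587.4 Hz.
Equivalently f₂ = f₀ · (v + v_e)/(v − v_e).
Beat against the emitted tone: |f₂ − f₀| = 2v_e·f₀/(v − v_e) = 2 × 18.89 × 524/312.11 ≈ 63 Hz.

63 Hz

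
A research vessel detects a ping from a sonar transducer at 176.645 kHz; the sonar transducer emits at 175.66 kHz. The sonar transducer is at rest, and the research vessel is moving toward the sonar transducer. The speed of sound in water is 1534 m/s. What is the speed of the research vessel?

8.6 m/s

f' = f · (v + v_o)/v ⇒ v_o = v · |f'/f − 1|.
v_o = 1534 × |176.645/175.66 − 1| = 1534 × 0.005607 ≈ 8.6 m/s.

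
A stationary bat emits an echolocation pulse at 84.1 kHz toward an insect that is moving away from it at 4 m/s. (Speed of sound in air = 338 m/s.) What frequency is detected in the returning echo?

82.1 kHz

The insect first receives the wave as a moving observer: f₁ = f₀ · (v − u)/v = 84.1 × (338 − 4)/338 ≈ 83.1 kHz.
On reflection it acts as a source moving away from the stationary detector: f₂ = f₁ · v/(v + u) = 83.1 × 338/342 ≈ 82.1 kHz.
Equivalently f₂ = f₀ · (v − u)/(v + u).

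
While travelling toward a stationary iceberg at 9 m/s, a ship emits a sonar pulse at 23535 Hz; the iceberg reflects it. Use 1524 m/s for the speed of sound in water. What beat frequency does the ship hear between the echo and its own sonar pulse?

280 Hz

The iceberg receives the sound from a moving source: f₁ = f₀ · v/(v − v_e) = 23535 × 1524/1515 ≈ 23675 Hz.
On the return leg the ship is a moving observer: f₂ = f₁ · (v + v_e)/v = 23675 × 1533/1524 ≈ 23815 Hz.
Equivalently f₂ = f₀ · (v + v_e)/(v − v_e).
Beat against the emitted tone: |f₂ − f₀| = 2v_e·f₀/(v − v_e) = 2 × 9 × 23535/1515 ≈ 280 Hz.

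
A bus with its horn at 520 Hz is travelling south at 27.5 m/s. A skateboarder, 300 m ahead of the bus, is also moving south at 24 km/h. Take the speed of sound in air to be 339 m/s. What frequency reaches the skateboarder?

555 Hz

24 km/h = 6.667 m/s.
The skateboarder is ahead, so the bus is moving toward it while the skateboarder is moving away from the bus.
General Doppler shift: f' = f · (v − v_o)/(v − v_s).
f' = 520 × (339 − 6.667)/(339 − 27.5) = 520 × 332.33/311.5 ≈ 555 Hz.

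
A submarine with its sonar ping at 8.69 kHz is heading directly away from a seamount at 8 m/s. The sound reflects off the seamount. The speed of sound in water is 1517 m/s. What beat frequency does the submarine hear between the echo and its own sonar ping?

The seamount receives the sound from a moving source: f₁ = f₀ · v/(v + v_e) = 8.69 × 1517/1525 ≈ 8.6444 kHz.
On the return leg the submarine is a moving observer: f₂ = f₁ · (v − v_e)/v = 8.6444 × 1509/1517 ≈ 8.5988 kHz.
Beat against the emitted tone (with f₀ = 8690 Hz): |f₂ − f₀| = 2v_e·f₀/(v + v_e) = 2 × 8 × 8690/1525 ≈ 91 Hz.

91 Hz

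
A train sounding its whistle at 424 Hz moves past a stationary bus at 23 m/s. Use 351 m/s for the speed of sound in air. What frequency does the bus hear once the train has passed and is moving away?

398 Hz

Receding: f₂ = f · v/(v + v_s) = 424 × 351/374 ≈ 398 Hz.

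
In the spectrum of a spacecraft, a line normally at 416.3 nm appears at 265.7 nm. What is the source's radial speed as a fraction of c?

λ'/λ₀ = 0.6382 < 1 (blueshift), so the source is approaching.
λ'/λ₀ = √((1 − β)/(1 + β)) for an approaching source ⇒ β = (1 − r²)/(1 + r²) with r = λ'/λ₀.
β = (1 − 0.4074)/(1 + 0.4074) ≈ 0.421.

0.421c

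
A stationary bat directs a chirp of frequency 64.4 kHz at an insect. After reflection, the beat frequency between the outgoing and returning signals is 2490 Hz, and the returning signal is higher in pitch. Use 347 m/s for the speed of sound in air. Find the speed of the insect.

Double Doppler shift off a moving reflector: f₂ = f₀ · (v + u)/(v − u) (u > 0 toward emitter).
Returning signal is higher, so f₂ = f₀ + Δf = 64400 + 2490 = 66890 Hz.
Rearranging, u = v · (f₂ − f₀)/(f₂ + f₀) = 347 × 2490/131290 ≈ 6.6 m/s.
So the insect is moving at 6.6 m/s toward the emitter.

6.6 m/s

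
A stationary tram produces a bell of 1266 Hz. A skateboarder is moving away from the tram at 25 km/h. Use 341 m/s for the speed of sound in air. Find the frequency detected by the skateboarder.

25 km/h = 6.944 m/s.
Moving observer, stationary source: f' = f · (v − v_o)/v.
f' = 1266 × (341 − 6.944)/341 = 1266 × 334.06/341 ≈ 1240 Hz.

1240 Hz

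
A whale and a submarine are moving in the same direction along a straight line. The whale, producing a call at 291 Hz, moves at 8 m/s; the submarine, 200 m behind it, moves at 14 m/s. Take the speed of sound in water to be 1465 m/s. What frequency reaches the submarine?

The submarine is behind, so the whale is moving away from it while the submarine is moving toward the whale.
General Doppler shift: f' = f · (v + v_o)/(v + v_s).
f' = 291 × (1465 + 14)/(1465 + 8) = 291 × 1479/1473 ≈ 292 Hz.

292 Hz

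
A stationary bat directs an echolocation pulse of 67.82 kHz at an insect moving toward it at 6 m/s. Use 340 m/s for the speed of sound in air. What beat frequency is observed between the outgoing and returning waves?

At the insect (a moving observer), f₁ = f₀ · (v + u)/v = 67.82 × 346/340 ≈ 69.02 kHz.
On reflection it acts as a source moving toward the stationary detector: f₂ = f₁ · v/(v − u) = 69.02 × 340/334 ≈ 70.26 kHz.
Equivalently f₂ = f₀ · (v + u)/(v − u).
Beat frequency (with f₀ = 67820 Hz): |f₂ − f₀| = 2u·f₀/(v − u) = 2 × 6 × 67820/334 ≈ 2437 Hz.

2437 Hz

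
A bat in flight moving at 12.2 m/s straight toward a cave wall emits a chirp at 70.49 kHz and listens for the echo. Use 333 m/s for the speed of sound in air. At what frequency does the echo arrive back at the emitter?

75.9 kHz

The cave wall receives the sound from a moving source: f₁ = f₀ · v/(v − v_e) = 70.49 × 333/320.8 ≈ 73.2 kHz.
On the return leg the bat in flight is a moving observer: f₂ = f₁ · (v + v_e)/v = 73.2 × 345.2/333 ≈ 75.9 kHz.
Equivalently f₂ = f₀ · (v + v_e)/(v − v_e).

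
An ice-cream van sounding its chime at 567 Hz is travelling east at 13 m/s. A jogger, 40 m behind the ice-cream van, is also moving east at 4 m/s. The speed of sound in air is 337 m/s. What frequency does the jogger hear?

The jogger is behind, so the ice-cream van is moving away from it while the jogger is moving toward the ice-cream van.
General Doppler shift: f' = f · (v + v_o)/(v + v_s).
f' = 567 × (337 + 4)/(337 + 13) = 567 × 341/350 ≈ 552 Hz.

552 Hz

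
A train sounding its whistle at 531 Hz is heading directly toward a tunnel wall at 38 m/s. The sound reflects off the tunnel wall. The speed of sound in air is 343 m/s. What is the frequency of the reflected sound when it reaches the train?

The tunnel wall receives the sound from a moving source: f₁ = f₀ · v/(v − v_e) = 531 × 343/305 ≈ 597 Hz.
On the return leg the train is a moving observer: f₂ = f₁ · (v + v_e)/v = 597 × 381/343 ≈ 663 Hz.

663 Hz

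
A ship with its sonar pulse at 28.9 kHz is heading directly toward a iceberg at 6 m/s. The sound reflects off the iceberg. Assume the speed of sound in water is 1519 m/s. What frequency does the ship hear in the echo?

29.1 kHz

The iceberg receives the sound from a moving source: f₁ = f₀ · v/(v − v_e) = 28.9 × 1519/1513 ≈ 29.0 kHz.
On the return leg the ship is a moving observer: f₂ = f₁ · (v + v_e)/v = 29.0 × 1525/1519 ≈ 29.1 kHz.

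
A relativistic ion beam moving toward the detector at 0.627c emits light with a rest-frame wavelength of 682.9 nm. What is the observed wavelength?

Relativistic Doppler for wavelength: λ' = λ₀ · √((1 − β)/(1 + β)).
λ' = 682.9 × √(0.3730/1.6270) = 682.9 × 0.47881 ≈ 327.0 nm.

327.0 nm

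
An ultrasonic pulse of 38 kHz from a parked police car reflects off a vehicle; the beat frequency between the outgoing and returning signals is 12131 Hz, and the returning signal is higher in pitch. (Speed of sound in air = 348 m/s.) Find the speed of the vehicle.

Double Doppler shift off a moving reflector: f₂ = f₀ · (v + u)/(v − u) (u > 0 toward emitter).
Returning signal is higher, so f₂ = f₀ + Δf = 38000 + 12131 = 50131 Hz.
Rearranging, u = v · (f₂ − f₀)/(f₂ + f₀) = 348 × 12131/88131 ≈ 48 m/s.
So the vehicle is moving at 48 m/s toward the emitter.

48 m/s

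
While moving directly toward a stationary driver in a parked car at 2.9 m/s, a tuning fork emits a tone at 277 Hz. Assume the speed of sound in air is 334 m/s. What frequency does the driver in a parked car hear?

With the source moving toward a stationary observer, f' = f · v/(v − v_s).
f' = 277 × 334/(334 − 2.9) = 277 × 334/331.1 ≈ 279 Hz.

279 Hz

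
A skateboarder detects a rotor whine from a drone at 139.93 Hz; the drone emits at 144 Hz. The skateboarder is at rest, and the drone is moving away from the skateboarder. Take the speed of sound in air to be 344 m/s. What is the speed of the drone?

f' = f · v/(v + v_s) ⇒ v_s = v · |1 − f/f'|.
v_s = 344 × |1 − 144/139.93| = 344 × 0.02909 ≈ 10.0 m/s.

10.0 m/s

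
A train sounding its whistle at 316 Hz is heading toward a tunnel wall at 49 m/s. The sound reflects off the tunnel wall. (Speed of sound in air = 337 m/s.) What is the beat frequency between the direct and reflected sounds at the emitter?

The tunnel wall receives the sound from a moving source: f₁ = f₀ · v/(v − v_e) = 316 × 337/288 ≈ 369.8 Hz.
On the return leg the train is a moving observer: f₂ = f₁ · (v + v_e)/v = 369.8 × 386/337 ≈ 423.5 Hz.
Equivalently f₂ = f₀ · (v + v_e)/(v − v_e).
Beat against the emitted tone: |f₂ − f₀| = 2v_e·f₀/(v − v_e) = 2 × 49 × 316/288 ≈ 108 Hz.

108 Hz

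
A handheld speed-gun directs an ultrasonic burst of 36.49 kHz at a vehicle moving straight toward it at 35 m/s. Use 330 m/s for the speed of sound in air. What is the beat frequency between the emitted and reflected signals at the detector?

8659 Hz

The vehicle first receives the wave as a moving observer: f₁ = f₀ · (v + u)/v = 36.49 × (330 + 35)/330 ≈ 40.36 kHz.
On reflection it acts as a source moving toward the stationary detector: f₂ = f₁ · v/(v − u) = 40.36 × 330/295 ≈ 45.15 kHz.
Beat frequency (with f₀ = 36490 Hz): |f₂ − f₀| = 2u·f₀/(v − u) = 2 × 35 × 36490/295 ≈ 8659 Hz.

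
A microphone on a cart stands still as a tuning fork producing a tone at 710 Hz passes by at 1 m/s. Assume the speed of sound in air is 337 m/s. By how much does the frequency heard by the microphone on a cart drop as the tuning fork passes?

4.21 Hz

Approaching: f₁ = f · v/(v − v_s) = 710 × 337/336 ≈ 712.11 Hz.
Receding: f₂ = f · v/(v + v_s) = 710 × 337/338 ≈ 707.90 Hz.
Drop: f₁ − f₂ = 2f·v·v_s/(v² − v_s²) = 2 × 710 × 337 × 1/(337² − 1²) ≈ 4.21 Hz.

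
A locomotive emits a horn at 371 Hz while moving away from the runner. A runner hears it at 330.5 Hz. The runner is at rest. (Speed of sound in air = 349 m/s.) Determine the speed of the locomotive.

f' = f · v/(v + v_s) ⇒ v_s = v · |1 − f/f'|.
v_s = 349 × |1 − 371/330.5| = 349 × 0.1225 ≈ 43 m/s.

43 m/s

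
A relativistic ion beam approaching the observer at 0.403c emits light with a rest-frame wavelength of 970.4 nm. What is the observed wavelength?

633.0 nm

Relativistic Doppler for wavelength: λ' = λ₀ · √((1 − β)/(1 + β)).
λ' = 970.4 × √(0.5970/1.4030) = 970.4 × 0.65232 ≈ 633.0 nm.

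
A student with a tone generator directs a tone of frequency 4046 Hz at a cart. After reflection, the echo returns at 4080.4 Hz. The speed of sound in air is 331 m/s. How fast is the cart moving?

1.40 m/s

Double Doppler shift off a moving reflector: f₂ = f₀ · (v + u)/(v − u) (u > 0 toward emitter).
Rearranging, u = v · (f₂ − f₀)/(f₂ + f₀) = 331 × 34.4/8126.4 ≈ 1.40 m/s.
So the cart is moving at 1.40 m/s toward the emitter.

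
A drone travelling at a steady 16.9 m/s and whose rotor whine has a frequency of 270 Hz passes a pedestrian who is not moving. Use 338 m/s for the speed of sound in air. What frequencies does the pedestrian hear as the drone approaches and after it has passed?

284 Hz approaching; 257 Hz receding

Approaching: f₁ = f · v/(v − v_s) = 270 × 338/321.1 ≈ 284 Hz.
Receding: f₂ = f · v/(v + v_s) = 270 × 338/354.9 ≈ 257 Hz.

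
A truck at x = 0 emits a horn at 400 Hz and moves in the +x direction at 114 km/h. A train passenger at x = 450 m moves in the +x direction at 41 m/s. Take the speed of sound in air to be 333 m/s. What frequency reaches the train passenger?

388 Hz

114 km/h = 31.67 m/s.
The observer lies on the +x side, so the source is heading toward the observer and the observer is heading away from the source.
General Doppler shift: f' = f · (v − v_o)/(v − v_s).
f' = 400 × (333 − 41)/(333 − 31.67) = 400 × 292/301.33 ≈ 388 Hz.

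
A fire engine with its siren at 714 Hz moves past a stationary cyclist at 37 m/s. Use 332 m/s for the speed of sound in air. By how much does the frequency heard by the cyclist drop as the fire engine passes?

Approaching: f₁ = f · v/(v − v_s) = 714 × 332/295 ≈ 804 Hz.
Receding: f₂ = f · v/(v + v_s) = 714 × 332/369 ≈ 642 Hz.
Drop: f₁ − f₂ = 2f·v·v_s/(v² − v_s²) = 2 × 714 × 332 × 37/(332² − 37²) ≈ 161 Hz.

161 Hz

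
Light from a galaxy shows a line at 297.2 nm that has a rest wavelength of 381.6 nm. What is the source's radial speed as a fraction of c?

λ'/λ₀ = 0.7788 < 1 (blueshift), so the source is approaching.
λ'/λ₀ = √((1 − β)/(1 + β)) for an approaching source ⇒ β = (1 − r²)/(1 + r²) with r = λ'/λ₀.
β = (1 − 0.6066)/(1 + 0.6066) ≈ 0.245.

0.245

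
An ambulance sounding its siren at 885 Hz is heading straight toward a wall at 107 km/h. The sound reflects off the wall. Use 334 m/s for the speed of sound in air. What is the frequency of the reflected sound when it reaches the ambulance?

107 km/h = 29.72 m/s.
The wall receives the sound from a moving source: f₁ = f₀ · v/(v − v_e) = 885 × 334/304.28 ≈ 971 Hz.
On the return leg the ambulance is a moving observer: f₂ = f₁ · (v + v_e)/v = 971 × 363.72/334 ≈ 1058 Hz.
Equivalently f₂ = f₀ · (v + v_e)/(v − v_e).

1058 Hz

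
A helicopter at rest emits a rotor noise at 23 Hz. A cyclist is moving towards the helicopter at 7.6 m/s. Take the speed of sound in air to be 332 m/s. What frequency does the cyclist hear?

Moving observer, stationary source: f' = f · (v + v_o)/v.
f' = 23 × (332 + 7.6)/332 = 23 × 339.6/332 ≈ 23.5 Hz.

23.5 Hz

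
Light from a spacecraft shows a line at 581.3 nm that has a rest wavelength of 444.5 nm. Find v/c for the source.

λ'/λ₀ = 1.3078 > 1 (redshift), so the source is receding.
λ'/λ₀ = √((1 + β)/(1 − β)) for a receding source ⇒ β = (r² − 1)/(r² + 1) with r = λ'/λ₀.
β = (1.7102 − 1)/(1.7102 + 1) ≈ 0.262.

0.262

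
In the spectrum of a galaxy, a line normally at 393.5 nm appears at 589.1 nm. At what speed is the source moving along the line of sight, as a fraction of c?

λ'/λ₀ = 1.4971 > 1 (redshift), so the source is receding.
λ'/λ₀ = √((1 + β)/(1 − β)) for a receding source ⇒ β = (r² − 1)/(r² + 1) with r = λ'/λ₀.
β = (2.2412 − 1)/(2.2412 + 1) ≈ 0.383.

0.383c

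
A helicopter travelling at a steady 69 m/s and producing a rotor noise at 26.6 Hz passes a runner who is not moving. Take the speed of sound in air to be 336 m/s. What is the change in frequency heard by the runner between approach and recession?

Approaching: f₁ = f · v/(v − v_s) = 26.6 × 336/267 ≈ 33.5 Hz.
Receding: f₂ = f · v/(v + v_s) = 26.6 × 336/405 ≈ 22.1 Hz.
Drop: f₁ − f₂ = 2f·v·v_s/(v² − v_s²) = 2 × 26.6 × 336 × 69/(336² − 69²) ≈ 11.4 Hz.

11.4 Hz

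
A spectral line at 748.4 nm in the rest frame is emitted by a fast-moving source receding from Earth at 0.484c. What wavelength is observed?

Relativistic Doppler for wavelength: λ' = λ₀ · √((1 + β)/(1 − β)).
λ' = 748.4 × √(1.4840/0.5160) = 748.4 × 1.69587 ≈ 1269.2 nm.

1269.2 nm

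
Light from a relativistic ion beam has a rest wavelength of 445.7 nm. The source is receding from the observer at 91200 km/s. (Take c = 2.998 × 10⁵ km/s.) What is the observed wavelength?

610.2 nm

β = v/c = 91200/299800 = 0.3042.
Relativistic Doppler for wavelength: λ' = λ₀ · √((1 + β)/(1 − β)).
λ' = 445.7 × √(1.3042/0.6958) = 445.7 × 1.36909 ≈ 610.2 nm.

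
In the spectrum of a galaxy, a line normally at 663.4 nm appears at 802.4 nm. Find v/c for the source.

0.188

λ'/λ₀ = 1.2095 > 1 (redshift), so the source is receding.
λ'/λ₀ = √((1 + β)/(1 − β)) for a receding source ⇒ β = (r² − 1)/(r² + 1) with r = λ'/λ₀.
β = (1.4630 − 1)/(1.4630 + 1) ≈ 0.188.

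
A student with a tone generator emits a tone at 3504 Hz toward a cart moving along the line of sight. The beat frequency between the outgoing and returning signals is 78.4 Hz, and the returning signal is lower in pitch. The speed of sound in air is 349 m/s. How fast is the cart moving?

3.9 m/s

Double Doppler shift off a moving reflector: f₂ = f₀ · (v + u)/(v − u) (u > 0 toward emitter).
Returning signal is lower, so f₂ = f₀ − Δf = 3504 − 78.4 = 3425.6 Hz.
Rearranging, u = v · (f₂ − f₀)/(f₂ + f₀) = 349 × -78.4/6929.6 ≈ -3.9 m/s.
So the cart is moving at 3.9 m/s away from the emitter.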